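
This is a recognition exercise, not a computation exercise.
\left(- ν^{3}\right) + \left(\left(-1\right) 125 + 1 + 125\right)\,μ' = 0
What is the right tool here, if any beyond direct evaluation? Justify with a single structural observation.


Best approach: no special technique — solved for the derivative, no μ appears — this is antidifferentiation in ν wearing ODE clothing.


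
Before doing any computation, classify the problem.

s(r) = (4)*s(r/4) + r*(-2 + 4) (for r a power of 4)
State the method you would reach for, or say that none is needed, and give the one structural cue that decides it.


Best approach: the master substitution — index division is the fingerprint: r/4 in the recursive call means substitute r = 4^m.


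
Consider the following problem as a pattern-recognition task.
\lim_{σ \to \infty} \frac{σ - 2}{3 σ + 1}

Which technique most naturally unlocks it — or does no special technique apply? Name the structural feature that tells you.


Verdict: dominant-term comparison — as σ grows, only the highest-degree terms matter — compare leading terms and read the limit off. Differentiating the expression as a single quotient would eventually settle it as well; matching dominant growth settles it immediately.


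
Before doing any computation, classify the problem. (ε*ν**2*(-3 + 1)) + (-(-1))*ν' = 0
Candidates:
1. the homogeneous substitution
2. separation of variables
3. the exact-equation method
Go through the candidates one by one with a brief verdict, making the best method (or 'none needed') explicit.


Verdict: separation of variables — one side of the product carries the independent variable, the other the unknown — the textbook separation shape.
- the homogeneous substitution: the ratio substitution does not collapse this equation.
- separation of variables: a fit — the right tool for this form.
- the exact-equation method — exactness fails on the nose — the mixed partials do not match.


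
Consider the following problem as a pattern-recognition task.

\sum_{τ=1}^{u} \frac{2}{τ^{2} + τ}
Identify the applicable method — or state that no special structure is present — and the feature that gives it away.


Best approach: telescoping — \frac{2}{τ^{2} + τ} hides a difference of shifted reciprocals — decompose it and the middle of the sum vanishes.


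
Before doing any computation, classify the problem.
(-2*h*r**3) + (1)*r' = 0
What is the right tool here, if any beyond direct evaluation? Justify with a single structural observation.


Method: separation of variables — separating collects all r-dependence with the derivative and leaves all h-dependence opposite: variables separate.


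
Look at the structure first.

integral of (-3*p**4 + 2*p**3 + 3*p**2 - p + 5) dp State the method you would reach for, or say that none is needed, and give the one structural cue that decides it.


Verdict: no special technique — a term-by-term power-rule job in p; no substitution or rearrangement earns its keep here.


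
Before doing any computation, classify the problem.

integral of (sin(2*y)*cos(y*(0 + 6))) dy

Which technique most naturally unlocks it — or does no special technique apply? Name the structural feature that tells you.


Best approach: a trigonometric identity — distinct frequencies under one product (sin(2*y)*cos(y*(0 + 6))): the product-to-sum identity is the systematic route to an integrable form.


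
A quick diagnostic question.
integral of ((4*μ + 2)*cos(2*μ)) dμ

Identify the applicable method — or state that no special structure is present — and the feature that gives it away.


Verdict: integration by parts — the integrand splits as 4*μ + 2 times cos(2*μ) — repeatedly differentiating the polynomial part kills it, which is the parts ladder.


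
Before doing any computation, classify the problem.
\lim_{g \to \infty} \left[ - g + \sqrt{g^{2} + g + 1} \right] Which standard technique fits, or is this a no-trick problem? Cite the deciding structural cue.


Technique: conjugate multiplication — divergence minus divergence hides a finite answer — expose it by pairing \sqrt{g^{2} + g + 1} - g with its conjugate.


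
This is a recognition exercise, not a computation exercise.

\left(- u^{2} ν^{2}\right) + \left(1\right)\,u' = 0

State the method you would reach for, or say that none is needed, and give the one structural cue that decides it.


Best approach: separation of variables — a product of single-variable factors, ν^{2} and u^{2} — the textbook separable form.


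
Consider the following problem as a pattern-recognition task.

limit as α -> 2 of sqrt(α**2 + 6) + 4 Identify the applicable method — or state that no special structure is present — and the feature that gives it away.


Technique: no special technique — no denominator vanishes and nothing blows up at 2: direct substitution is the whole computation.


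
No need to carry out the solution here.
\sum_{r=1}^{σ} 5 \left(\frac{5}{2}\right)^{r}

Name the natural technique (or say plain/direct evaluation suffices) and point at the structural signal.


Technique: the geometric series formula — check a ratio of consecutive terms: it is \frac{5}{2}, independent of the index, so the geometric formula closes the sum.


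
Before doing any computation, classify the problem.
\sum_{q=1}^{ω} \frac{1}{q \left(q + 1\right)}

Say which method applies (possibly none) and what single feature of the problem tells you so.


Verdict: telescoping — rewrite \frac{1}{q \left(q + 1\right)} as simple fractions and successive terms eat each other — only the edges survive.


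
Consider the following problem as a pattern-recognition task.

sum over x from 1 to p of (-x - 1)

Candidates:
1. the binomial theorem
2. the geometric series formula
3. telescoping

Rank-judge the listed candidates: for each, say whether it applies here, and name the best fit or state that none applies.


Diagnosis: no special technique — Faulhaber territory: sum each constant-multiple power of x with its closed-form formula, no trick required.
- the binomial theorem: there is no sum-raised-to-a-power identity hiding in these terms.
- the geometric series formula: consecutive terms are not related by a fixed multiplier.
- telescoping: the terms as presented offer no neighboring cancellation — a telescoping rewrite may exist, but the displayed structure does not hand one over.


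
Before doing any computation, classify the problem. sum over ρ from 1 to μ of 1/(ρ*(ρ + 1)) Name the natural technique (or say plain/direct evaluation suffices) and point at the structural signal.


Verdict: telescoping — the summand 1/(ρ*(ρ + 1)) decomposes into fractions whose poles differ by an integer shift — the series collapses.


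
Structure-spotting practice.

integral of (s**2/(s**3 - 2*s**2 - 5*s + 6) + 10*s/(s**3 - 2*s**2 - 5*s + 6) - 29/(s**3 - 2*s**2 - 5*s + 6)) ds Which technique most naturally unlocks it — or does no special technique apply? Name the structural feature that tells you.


Method: partial fractions — the bottom factors while the top stays lower-degree — split into simple fractions and integrate piece by piece.


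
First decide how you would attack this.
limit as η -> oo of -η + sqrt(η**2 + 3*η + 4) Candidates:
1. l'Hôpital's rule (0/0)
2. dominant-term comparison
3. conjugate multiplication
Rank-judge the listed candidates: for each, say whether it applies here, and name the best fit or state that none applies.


Verdict: conjugate multiplication — divergence minus divergence hides a finite answer — expose it by pairing sqrt(η**2 + 3*η + 4) - η with its conjugate.
- l'Hôpital's rule (0/0): substitution produces ∞ − ∞ rather than a vanishing quotient; the rule needs a 0/0 ratio to act on.
- dominant-term comparison: leading-power comparison does not apply to this form.
- conjugate multiplication — yes, a natural case for it.


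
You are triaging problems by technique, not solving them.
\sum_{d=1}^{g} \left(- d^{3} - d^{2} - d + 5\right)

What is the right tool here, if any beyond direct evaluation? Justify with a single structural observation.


Verdict: no special technique — no cancellation, no constant ratio, no binomial weights — just polynomial terms summed directly.


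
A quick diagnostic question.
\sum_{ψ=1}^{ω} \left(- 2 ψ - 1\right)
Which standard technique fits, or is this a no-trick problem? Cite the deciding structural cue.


Method: no special technique — no ratio, no shift structure, no binomial pattern: sum the constant-multiple powers of ψ with known formulas.


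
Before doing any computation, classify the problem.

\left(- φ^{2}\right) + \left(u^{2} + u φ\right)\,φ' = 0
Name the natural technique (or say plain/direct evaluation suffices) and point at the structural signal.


Best approach: the homogeneous substitution — the slope's numerator and denominator share total degree; set v = φ/u and the equation drops to separable form. Rewriting — with the variables' roles exchanged where the shape demands it — would expose a Bernoulli structure too; the homogeneous substitution simply reads the degrees directly.


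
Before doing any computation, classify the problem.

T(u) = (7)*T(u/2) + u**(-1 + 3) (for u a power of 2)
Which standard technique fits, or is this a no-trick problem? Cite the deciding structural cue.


Best approach: the master substitution — recursion at u/2 is multiplicative in the index; logarithmic reindexing via u = 2^m linearizes it.


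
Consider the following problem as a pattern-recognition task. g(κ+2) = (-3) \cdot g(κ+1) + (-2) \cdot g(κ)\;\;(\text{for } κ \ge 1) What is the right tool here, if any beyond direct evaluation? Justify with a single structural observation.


Verdict: the characteristic-root method — try a geometric ansatz r^κ: constant coefficients turn the recurrence into one polynomial equation in r.


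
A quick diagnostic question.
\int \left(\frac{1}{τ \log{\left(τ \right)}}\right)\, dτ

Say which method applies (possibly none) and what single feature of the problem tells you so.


Best approach: u-substitution — collected, the integrand has one factor that is, up to a constant, the derivative of an inner expression the rest depends on — substitute for that inner expression.


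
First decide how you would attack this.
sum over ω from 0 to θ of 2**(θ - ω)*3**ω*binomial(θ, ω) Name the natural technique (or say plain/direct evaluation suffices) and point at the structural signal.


Diagnosis: the binomial theorem — binomial(θ, ω) weighting matched powers of 3 and 2 is the expanded form of (3 + 2)^θ — fold it back up.


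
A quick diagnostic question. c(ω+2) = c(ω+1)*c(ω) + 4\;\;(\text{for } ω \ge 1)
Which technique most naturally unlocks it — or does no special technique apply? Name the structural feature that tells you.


Method: no special technique — a nonlinear dependence on earlier terms breaks linearity, and with it every superposition-based closed form.


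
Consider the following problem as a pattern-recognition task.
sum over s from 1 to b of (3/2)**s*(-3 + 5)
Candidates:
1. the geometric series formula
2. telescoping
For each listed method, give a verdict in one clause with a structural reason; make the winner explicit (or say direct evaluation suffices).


Method: the geometric series formula — each summand is the previous one scaled by 3/2; that constant multiplier is itself the geometric structure.
- the geometric series formula: applies; the problem has the shape this method handles.
- telescoping — in the displayed form, no term reappears at a neighboring index to cancel against.


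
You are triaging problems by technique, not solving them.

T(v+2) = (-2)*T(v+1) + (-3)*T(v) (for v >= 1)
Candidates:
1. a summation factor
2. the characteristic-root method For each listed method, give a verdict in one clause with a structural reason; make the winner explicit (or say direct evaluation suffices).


Verdict: the characteristic-root method — shift-invariance with fixed coefficients calls for exponential trials; the characteristic polynomial finds every r^v.
- a summation factor: a summation factor telescopes one-step recursions; this one carries higher-order memory.
- the characteristic-root method — applies; the problem has the shape this method handles.


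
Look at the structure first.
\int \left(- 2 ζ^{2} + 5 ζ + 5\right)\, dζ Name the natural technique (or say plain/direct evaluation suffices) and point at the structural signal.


Best approach: no special technique — the integrand is a sum of constant multiples of powers of ζ — integrate term by term.


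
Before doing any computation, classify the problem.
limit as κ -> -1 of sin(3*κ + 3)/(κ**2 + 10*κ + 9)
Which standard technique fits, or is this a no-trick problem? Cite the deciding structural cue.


Verdict: l'Hôpital's rule (0/0) — plug in -1: top and bottom both hit zero, so differentiate each and retry. Known elementary limits would finish this too — the rule just bypasses the case analysis.


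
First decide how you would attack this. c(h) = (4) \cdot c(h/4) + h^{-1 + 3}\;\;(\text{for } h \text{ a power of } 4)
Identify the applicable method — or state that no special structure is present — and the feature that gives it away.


Diagnosis: the master substitution — the argument shrinks by the factor 4, so measure the index on a logarithmic scale and the recursion becomes a shift.


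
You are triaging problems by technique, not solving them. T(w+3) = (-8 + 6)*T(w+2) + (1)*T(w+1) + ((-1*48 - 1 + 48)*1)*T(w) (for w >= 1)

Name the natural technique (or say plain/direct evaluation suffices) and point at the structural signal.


Diagnosis: the characteristic-root method — constant coefficients and linearity mean the ansatz r^w reduces it to solving the characteristic polynomial.


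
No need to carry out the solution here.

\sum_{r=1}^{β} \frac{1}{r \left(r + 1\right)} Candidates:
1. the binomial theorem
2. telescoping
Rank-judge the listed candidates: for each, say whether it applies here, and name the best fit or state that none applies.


Method: telescoping — poles of \frac{1}{r \left(r + 1\right)} differ by an integer, the telltale of a telescoping partial-fraction sum.
- the binomial theorem: there is no pair of bases whose matched powers would reassemble into a single binomial power.
- telescoping — applicable, and directly so.


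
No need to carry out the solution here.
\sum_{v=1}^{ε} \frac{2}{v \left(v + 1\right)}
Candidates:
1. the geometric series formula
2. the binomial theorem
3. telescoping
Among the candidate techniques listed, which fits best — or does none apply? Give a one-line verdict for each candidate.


Best approach: telescoping — integer-spaced poles in \frac{2}{v \left(v + 1\right)} are the telescoping signature in disguise.
- the geometric series formula — consecutive terms are not related by a fixed multiplier.
- the binomial theorem — the terms lack the binomial-coefficient-weighted complementary-power pattern of an expansion.
- telescoping — yes, a natural case for it.


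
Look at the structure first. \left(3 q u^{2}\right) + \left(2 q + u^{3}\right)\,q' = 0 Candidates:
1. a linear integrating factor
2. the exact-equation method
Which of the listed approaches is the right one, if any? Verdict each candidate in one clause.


Method: the exact-equation method — equality of cross partials is the green light — assemble the potential function term by term.
- a linear integrating factor: the unknown enters nonlinearly (through a power, a denominator, or a transcendental function), which the linear integrating-factor recipe cannot absorb as-is — any repair would come from a preliminary substitution, not the factor.
- the exact-equation method — applies; the problem has the shape this method handles.


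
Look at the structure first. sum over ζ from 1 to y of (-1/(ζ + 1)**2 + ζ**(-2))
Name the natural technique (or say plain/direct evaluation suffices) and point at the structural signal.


Verdict: telescoping — the summand is ζ**(-2) minus the same expression shifted by one, so consecutive terms cancel in pairs.


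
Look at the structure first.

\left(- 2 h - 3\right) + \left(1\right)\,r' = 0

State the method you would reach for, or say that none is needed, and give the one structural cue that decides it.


Technique: no special technique — solved for the derivative, no r appears — this is antidifferentiation in h wearing ODE clothing.


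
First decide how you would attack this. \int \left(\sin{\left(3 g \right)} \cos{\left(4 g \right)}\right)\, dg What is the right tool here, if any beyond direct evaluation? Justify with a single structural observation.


Method: a trigonometric identity — cross-frequency products like \sin{\left(3 g \right)} \cos{\left(4 g \right)} are the textbook product-to-sum case — the identity converts them to directly integrable sinusoids.


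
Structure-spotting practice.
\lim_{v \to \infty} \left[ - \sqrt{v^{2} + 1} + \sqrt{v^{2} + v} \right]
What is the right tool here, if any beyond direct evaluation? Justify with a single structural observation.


Verdict: conjugate multiplication — the difference \sqrt{v^{2} + v} - \sqrt{v^{2} + 1} is an ∞ − ∞ stalemate; its conjugate partner breaks the tie.


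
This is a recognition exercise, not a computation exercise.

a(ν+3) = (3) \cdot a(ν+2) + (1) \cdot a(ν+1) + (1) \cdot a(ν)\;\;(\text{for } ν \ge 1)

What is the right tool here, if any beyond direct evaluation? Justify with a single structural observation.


Diagnosis: the characteristic-root method — because shifting ν leaves the equation's coefficients unchanged, exponential trials reduce it to algebra.


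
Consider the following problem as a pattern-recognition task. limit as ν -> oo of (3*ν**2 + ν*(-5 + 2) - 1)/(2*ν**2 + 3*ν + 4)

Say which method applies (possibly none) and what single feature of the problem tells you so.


Method: dominant-term comparison — as ν grows, only the highest-degree terms matter — compare leading terms and read the limit off. Differentiating the expression as a single quotient would eventually settle it as well; matching dominant growth settles it immediately.


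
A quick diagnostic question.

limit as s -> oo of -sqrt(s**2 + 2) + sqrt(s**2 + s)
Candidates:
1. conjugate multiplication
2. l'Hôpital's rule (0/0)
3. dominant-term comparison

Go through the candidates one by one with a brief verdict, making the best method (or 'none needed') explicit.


Best approach: conjugate multiplication — sqrt(s**2 + s) and sqrt(s**2 + 2) both blow up, but their difference is tame once the conjugate rationalizes it.
- conjugate multiplication: yes — fits the structure here.
- l'Hôpital's rule (0/0): substitution produces ∞ − ∞ rather than a vanishing quotient; the rule needs a 0/0 ratio to act on.
- dominant-term comparison — no dominant power emerges to decide the limit by degree comparison.


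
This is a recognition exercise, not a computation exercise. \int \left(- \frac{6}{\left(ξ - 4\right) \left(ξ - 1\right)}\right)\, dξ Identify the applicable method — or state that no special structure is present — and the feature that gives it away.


Method: partial fractions — the bottom factors while the top stays lower-degree — split into simple fractions and integrate piece by piece.


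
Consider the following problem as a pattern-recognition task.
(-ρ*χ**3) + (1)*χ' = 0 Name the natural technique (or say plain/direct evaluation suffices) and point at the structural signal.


Verdict: separation of variables — separating collects all χ-dependence with the derivative and leaves all ρ-dependence opposite: variables separate.


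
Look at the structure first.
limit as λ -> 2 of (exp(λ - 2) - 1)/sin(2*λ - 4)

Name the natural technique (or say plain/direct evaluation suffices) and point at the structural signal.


Technique: l'Hôpital's rule (0/0) — both numerator and denominator vanish at 2: the genuine 0/0 indeterminate that l'Hôpital exists for. A first-order expansion at the point is an equally standard path; the rule packages it.


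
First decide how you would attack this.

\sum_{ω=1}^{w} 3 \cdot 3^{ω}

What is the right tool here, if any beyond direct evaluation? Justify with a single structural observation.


Technique: the geometric series formula — term-over-term division gives 3 every time — index-free ratio, geometric sum formula applies.


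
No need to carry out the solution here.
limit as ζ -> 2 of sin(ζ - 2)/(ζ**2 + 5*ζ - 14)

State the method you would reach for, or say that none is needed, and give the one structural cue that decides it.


Verdict: l'Hôpital's rule (0/0) — both numerator and denominator vanish at 2: the genuine 0/0 indeterminate that l'Hôpital exists for. One could equally expand both pieces locally and compare leading terms; the rule does that in one stroke.


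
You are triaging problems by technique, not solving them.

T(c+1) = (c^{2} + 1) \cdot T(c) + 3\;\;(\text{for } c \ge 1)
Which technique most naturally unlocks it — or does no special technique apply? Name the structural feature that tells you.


Verdict: a summation factor — with the index-dependent coefficient c^{2} + 1, dividing by the cumulative product turns the left side into a pure difference.


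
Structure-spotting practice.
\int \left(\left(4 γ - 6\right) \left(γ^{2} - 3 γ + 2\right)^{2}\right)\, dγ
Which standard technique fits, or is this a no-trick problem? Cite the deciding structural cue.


Diagnosis: u-substitution — the only nontrivial dependence routes through γ^{2} - 3 γ + 2, whose derivative supplies the leftover factor up to a constant multiple — u = γ^{2} - 3 γ + 2 flattens it. A patient expand-and-integrate also lands it; recognizing the inner expression is the shortcut.


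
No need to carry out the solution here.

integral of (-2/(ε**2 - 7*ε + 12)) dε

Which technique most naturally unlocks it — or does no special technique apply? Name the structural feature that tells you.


Best approach: partial fractions — the integrand is a proper rational function and its denominator ε**2 - 7*ε + 12 factors into distinct pieces, so it splits into simple fractions.


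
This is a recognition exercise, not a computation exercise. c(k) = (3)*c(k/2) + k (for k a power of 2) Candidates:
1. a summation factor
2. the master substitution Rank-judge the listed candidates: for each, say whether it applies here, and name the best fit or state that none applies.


Verdict: the master substitution — the argument shrinks by the factor 2, so measure the index on a logarithmic scale and the recursion becomes a shift.
- a summation factor — the recursion divides its index rather than shifting it — there is no previous-term chain for a summation factor to telescope.
- the master substitution — applies; the problem has the shape this method handles.


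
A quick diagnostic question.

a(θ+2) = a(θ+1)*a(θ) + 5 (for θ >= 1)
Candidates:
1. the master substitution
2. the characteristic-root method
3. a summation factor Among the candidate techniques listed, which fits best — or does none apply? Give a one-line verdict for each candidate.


Method: no special technique — nonlinear feedback in the recursion rules out every root- or factor-based technique.
- the master substitution — with no divided-index recursive call, reindexing by powers of a base buys nothing.
- the characteristic-root method: the recursion is nonlinear in the sequence values, so no linear-modes ansatz applies.
- a summation factor: the recursion is nonlinear — outside the first-order linear family a summation factor addresses.


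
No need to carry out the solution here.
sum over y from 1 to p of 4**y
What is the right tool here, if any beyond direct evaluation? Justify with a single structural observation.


Best approach: the geometric series formula — each summand is the previous one scaled by 4; that constant multiplier is itself the geometric structure.


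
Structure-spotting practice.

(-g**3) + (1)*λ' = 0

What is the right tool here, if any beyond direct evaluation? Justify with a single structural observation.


Technique: no special technique — solved for the derivative, λ never appears on the right — this is a direct integration in g, not a differential-equations problem at heart.


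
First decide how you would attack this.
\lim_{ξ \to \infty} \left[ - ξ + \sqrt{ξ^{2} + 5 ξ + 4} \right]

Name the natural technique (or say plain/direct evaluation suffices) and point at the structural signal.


Best approach: conjugate multiplication — two divergent pieces with a minus sign between them and a radical in the mix: rationalize \sqrt{ξ^{2} + 5 ξ + 4} - ξ before any limit law applies.


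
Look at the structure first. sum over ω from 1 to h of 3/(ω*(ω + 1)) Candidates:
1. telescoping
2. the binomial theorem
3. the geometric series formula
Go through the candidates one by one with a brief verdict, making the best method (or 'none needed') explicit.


Verdict: telescoping — integer-spaced poles in 3/(ω*(ω + 1)) are the telescoping signature in disguise.
- telescoping: applies; the problem has the shape this method handles.
- the binomial theorem: no binomial coefficients pair up with complementary powers here.
- the geometric series formula: the ratio of consecutive terms depends on the index.


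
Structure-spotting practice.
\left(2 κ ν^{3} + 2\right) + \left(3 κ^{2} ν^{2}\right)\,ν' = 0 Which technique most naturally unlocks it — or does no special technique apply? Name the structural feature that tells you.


Verdict: the exact-equation method — because the two cross partials coincide, the form is conservative as written — recover its potential in (κ, ν).


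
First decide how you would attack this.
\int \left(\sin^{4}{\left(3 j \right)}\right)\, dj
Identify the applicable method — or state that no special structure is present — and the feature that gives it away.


Best approach: a trigonometric identity — even powers like \sin^{4}{\left(3 j \right)} never integrate directly; the half-angle identity lowers the degree first.


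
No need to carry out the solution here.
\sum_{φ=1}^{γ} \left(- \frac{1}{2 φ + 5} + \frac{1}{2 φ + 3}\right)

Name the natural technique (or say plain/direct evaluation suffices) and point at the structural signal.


Method: telescoping — spot the paired structure — each term adds \frac{1}{2 φ + 3} and subtracts its successor value, which the next term restores: the definition of a telescoping chain.


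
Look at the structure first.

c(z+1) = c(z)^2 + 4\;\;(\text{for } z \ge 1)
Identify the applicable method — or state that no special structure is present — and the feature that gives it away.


Method: no special technique — once the recursion is nonlinear, characteristic roots, master substitutions, and summation factors are all off the table.


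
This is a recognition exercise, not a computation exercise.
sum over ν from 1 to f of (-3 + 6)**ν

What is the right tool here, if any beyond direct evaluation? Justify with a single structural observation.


Verdict: the geometric series formula — consecutive terms stand in a fixed index-free ratio — the geometric sum formula closes it.


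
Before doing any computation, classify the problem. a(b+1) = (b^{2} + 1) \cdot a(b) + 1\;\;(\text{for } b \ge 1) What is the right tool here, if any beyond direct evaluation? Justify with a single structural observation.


Diagnosis: a summation factor — one-term recursion with variable weight b^{2} + 1 is solved by product normalization, not by root-finding.


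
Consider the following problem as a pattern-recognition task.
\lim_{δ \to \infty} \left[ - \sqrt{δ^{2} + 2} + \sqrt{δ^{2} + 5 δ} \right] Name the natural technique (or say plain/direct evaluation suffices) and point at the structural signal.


Diagnosis: conjugate multiplication — both pieces blow up but their difference is finite; the conjugate trick rationalizes \sqrt{δ^{2} + 5 δ} - \sqrt{δ^{2} + 2}.


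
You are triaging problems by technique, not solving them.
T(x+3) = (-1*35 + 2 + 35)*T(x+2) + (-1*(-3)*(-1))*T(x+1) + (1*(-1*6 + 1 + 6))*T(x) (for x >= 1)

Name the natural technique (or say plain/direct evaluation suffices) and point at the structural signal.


Diagnosis: the characteristic-root method — try a geometric ansatz r^x: constant coefficients turn the recurrence into one polynomial equation in r.


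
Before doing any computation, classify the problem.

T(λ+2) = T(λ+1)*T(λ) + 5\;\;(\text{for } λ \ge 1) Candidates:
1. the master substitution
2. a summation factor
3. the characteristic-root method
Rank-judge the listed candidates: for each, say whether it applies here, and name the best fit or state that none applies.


Diagnosis: no special technique — the unknown enters the rule nonlinearly, not as a weighted sum — no linear method is even well-posed.
- the master substitution: the recursive argument is a shift of the index, not a fixed fraction of it.
- a summation factor — no summation factor applies — the rule is not linear in the sequence values.
- the characteristic-root method — nonlinearity rules out exponential-mode superposition from the start.


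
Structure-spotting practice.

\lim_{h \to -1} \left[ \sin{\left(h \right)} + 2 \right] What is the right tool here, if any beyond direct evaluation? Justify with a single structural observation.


Best approach: no special technique — no zero denominators, no indeterminate clash at -1 — substitute and read off the value.


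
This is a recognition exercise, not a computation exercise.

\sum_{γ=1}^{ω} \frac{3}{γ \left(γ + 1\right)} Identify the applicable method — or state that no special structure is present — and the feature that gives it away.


Technique: telescoping — poles of \frac{3}{γ \left(γ + 1\right)} differ by an integer, the telltale of a telescoping partial-fraction sum.


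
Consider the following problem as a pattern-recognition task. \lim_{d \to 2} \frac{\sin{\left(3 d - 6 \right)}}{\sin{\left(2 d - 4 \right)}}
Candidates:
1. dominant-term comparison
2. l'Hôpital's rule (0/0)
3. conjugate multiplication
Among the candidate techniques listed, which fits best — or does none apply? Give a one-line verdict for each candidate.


Method: l'Hôpital's rule (0/0) — both numerator and denominator vanish at 2: the genuine 0/0 indeterminate that l'Hôpital exists for. A first-order expansion at the point is an equally standard path; the rule packages it.
- dominant-term comparison: this limit is not decided by comparing leading-term growth at infinity.
- l'Hôpital's rule (0/0) — yes, a natural case for it.
- conjugate multiplication — rationalization has no target — no divergent radical difference appears.


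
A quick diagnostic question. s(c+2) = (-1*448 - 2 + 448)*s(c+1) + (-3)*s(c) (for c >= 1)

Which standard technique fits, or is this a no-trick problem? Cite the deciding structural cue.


Best approach: the characteristic-root method — no index-dependence in the weights and nothing inhomogeneous: classic characteristic-equation setup.


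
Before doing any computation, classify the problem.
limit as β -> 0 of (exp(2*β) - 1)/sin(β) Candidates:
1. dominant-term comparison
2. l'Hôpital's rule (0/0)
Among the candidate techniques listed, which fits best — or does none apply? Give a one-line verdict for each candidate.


Method: l'Hôpital's rule (0/0) — plug in 0: top and bottom both hit zero, so differentiate each and retry. Expanding numerator and denominator to first order gives the same value — the rule automates exactly that.
- dominant-term comparison: this is not a rational comparison of growth rates at infinity.
- l'Hôpital's rule (0/0): a fit — the right tool for this form.


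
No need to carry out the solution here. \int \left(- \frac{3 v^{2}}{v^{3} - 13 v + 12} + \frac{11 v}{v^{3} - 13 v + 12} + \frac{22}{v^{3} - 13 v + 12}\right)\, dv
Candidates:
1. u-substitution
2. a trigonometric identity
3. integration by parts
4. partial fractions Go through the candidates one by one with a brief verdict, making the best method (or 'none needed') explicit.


Technique: partial fractions — rational integrand, reducible denominator v^{3} - 13 v + 12: decompose first, integrate second.
- u-substitution — no subexpression of the integrand pairs with its own derivative as a factor — individual terms may offer their own substitutions, but any change of variable covering the whole integral would have to be constructed from outside the expression.
- a trigonometric identity — no sine or cosine appears, so there is nothing for a trigonometric identity to act on.
- integration by parts — no split into a nonconstant polynomial times one of the standard kernels — exp, sine, or cosine of a linear argument, or a logarithm — applies here.
- partial fractions: yes, a natural case for it.


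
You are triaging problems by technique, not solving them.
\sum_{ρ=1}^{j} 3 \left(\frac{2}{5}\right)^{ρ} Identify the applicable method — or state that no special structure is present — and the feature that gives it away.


Technique: the geometric series formula — each summand is the previous one scaled by \frac{2}{5}; that constant multiplier is itself the geometric structure.


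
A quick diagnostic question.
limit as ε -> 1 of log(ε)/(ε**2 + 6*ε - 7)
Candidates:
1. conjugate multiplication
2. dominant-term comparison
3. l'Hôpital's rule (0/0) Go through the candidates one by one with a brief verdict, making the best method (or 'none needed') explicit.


Best approach: l'Hôpital's rule (0/0) — substituting 1 gives 0 over 0; differentiate top and bottom once and re-evaluate. A first-order expansion at the point is an equally standard path; the rule packages it.
- conjugate multiplication: rationalization has no target — no divergent radical difference appears.
- dominant-term comparison — no ranking of term growth rates resolves the limit here.
- l'Hôpital's rule (0/0) — applicable, and directly so.


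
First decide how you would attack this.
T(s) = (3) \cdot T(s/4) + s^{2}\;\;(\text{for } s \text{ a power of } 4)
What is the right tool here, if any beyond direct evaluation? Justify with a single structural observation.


Method: the master substitution — treat m = log base 4 of s as the new clock: one recursion step advances m by one while s scales by 4.


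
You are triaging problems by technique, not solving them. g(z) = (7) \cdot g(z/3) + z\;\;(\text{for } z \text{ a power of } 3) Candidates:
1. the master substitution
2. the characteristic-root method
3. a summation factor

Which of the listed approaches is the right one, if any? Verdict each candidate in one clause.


Method: the master substitution — the argument shrinks by the factor 3, so measure the index on a logarithmic scale and the recursion becomes a shift.
- the master substitution — yes — fits the structure here.
- the characteristic-root method — the recursion divides its index rather than shifting it — outside the constant-shift family the root method covers.
- a summation factor: a divided-index call is outside the fixed-shift first-order family a summation factor normalizes.


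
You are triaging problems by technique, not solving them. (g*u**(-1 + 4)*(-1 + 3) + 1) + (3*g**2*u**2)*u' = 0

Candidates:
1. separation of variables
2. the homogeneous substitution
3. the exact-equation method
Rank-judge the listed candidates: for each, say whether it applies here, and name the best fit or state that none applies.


Method: the exact-equation method — (g*u**(-1 + 4)*(-1 + 3) + 1) and 3*g**2*u**2 pass the exactness check on the nose, so no integrating factor in g or u is needed at all.
- separation of variables — no algebra isolates the independent variable on one side and the unknown on the other.
- the homogeneous substitution — the ratio of the variables does not determine the slope.
- the exact-equation method: yes — fits the structure here.


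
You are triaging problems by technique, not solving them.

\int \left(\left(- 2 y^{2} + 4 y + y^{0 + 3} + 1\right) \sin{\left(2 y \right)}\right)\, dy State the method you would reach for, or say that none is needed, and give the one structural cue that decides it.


Diagnosis: integration by parts — the integrand splits as (- 2 y^{2} + 4 y + y^{0 + 3} + 1) times \sin{\left(2 y \right)} — repeatedly differentiating the polynomial part kills it, which is the parts ladder.


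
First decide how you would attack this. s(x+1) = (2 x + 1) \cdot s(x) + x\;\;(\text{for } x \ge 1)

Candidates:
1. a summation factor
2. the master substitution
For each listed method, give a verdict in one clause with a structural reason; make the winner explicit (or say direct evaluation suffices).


Verdict: a summation factor — rescale the sequence by the product of the weights 2 x + 1 so far — the recurrence collapses to a plain running sum.
- a summation factor — applicable, and directly so.
- the master substitution — the recursion steps by a constant offset, so exponential reindexing is pointless.


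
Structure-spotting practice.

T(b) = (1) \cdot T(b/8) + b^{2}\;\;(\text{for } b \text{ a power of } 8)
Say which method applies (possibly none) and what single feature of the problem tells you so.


Diagnosis: the master substitution — the argument shrinks by the factor 8, so measure the index on a logarithmic scale and the recursion becomes a shift.


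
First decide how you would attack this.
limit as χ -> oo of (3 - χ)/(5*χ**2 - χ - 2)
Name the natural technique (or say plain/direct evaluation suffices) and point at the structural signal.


Best approach: dominant-term comparison — as χ grows, only the highest-degree terms matter — compare leading terms and read the limit off. Viewed as a single quotient this is an ∞/∞ form — an at-infinity application of l'Hôpital's rule would also resolve it; comparing leading growth reads the answer without differentiating.


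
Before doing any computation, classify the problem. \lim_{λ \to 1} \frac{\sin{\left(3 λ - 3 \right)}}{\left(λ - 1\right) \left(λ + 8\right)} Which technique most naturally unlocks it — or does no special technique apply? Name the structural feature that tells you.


Diagnosis: l'Hôpital's rule (0/0) — substituting 1 gives 0 over 0; differentiate top and bottom once and re-evaluate. Expanding numerator and denominator to first order gives the same value — the rule automates exactly that.


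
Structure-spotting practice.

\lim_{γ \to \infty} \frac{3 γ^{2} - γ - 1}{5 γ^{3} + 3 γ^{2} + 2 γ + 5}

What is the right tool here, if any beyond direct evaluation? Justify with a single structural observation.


Technique: dominant-term comparison — divide by the highest power of γ present: lower-order terms vanish and the dominant ratio remains. Differentiating the expression as a single quotient would eventually settle it as well; matching dominant growth settles it immediately.


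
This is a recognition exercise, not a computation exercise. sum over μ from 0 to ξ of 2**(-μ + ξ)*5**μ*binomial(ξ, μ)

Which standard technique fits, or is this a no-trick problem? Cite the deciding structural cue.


Technique: the binomial theorem — binomial coefficients against complementary powers of 5 and 2: recognize the binomial expansion and resum.


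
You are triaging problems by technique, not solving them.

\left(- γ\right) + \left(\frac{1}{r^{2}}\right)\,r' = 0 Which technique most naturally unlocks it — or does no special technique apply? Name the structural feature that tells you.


Best approach: separation of variables — the slope splits multiplicatively: γ carrying all γ-dependence times r^{2} carrying all r-dependence — separate and integrate. One could also solve this as an exact equation; with each coefficient in its own variable, separating is the same work with fewer steps.
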